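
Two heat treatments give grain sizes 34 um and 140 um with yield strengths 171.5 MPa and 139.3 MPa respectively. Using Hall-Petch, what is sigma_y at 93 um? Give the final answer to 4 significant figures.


sigma_y = sigma0 + k / sqrt(d)
1/sqrt(d1) = 1/sqrt(3.4e-05) = 171.499;  1/sqrt(d2) = 84.5154
k = (sigma1 - sigma2) / (1/sqrt(d1) - 1/sqrt(d2)) = (171.5 - 139.3) / (171.499 - 84.5154) = 0.370187 MPa*m^0.5
sigma0 = sigma1 - k/sqrt(d1) = 171.5 - 0.370187*171.499 = 108.014 MPa
sigma_y(d3) = 108.014 + 0.370187 / sqrt(9.3e-05) = 146.4 MPa


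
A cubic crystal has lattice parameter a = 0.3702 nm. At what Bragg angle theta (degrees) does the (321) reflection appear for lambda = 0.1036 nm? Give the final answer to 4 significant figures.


d = a / sqrt(h^2+k^2+l^2)
d = 0.3702 / sqrt(14) = 0.0989401 nm
lambda = 2*d*sin(theta)  =>  sin(theta) = lambda / (2*d)
sin(theta) = 0.1036 / (2 * 0.0989401) = 0.523549
theta = 31.57 deg


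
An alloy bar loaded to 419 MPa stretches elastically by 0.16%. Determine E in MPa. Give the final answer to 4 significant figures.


E = sigma / epsilon
epsilon = 0.16% = 1.6e-03
E = 419 / 1.6e-03
E = 261900 MPa


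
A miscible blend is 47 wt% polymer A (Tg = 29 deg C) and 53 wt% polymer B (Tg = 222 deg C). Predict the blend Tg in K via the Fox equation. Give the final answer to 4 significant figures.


1/Tg = w1/Tg1 + w2/Tg2 (in Kelvin)
Tg1 = 302.15 K, Tg2 = 495.15 K
1/Tg = 0.47/302.15 + 0.53/495.15
Tg = 380.8 K


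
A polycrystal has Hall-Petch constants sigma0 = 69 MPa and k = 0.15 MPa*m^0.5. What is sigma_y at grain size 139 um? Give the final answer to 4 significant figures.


sigma_y = sigma0 + k / sqrt(d)
d = 139 um = 1.39e-04 m
sigma_y = 69 + 0.15 / sqrt(1.39e-04)
sigma_y = 81.72 MPa


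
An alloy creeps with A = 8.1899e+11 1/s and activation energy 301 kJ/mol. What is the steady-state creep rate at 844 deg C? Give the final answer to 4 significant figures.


rate = A * exp(-Q / (R*T))
T = 844 + 273.15 = 1117.15 K
rate = 8.1899e+11 * exp(-301e3 / (8.314 * 1117.15))
rate = 6.901e-03 1/s


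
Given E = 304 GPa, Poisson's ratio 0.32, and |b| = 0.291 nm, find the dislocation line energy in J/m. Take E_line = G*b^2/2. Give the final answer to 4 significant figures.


Step 1: G = E / (2*(1+nu))
G = 304 / (2*(1+0.32)) = 115.152 GPa = 1.15152e+11 Pa
Step 2: E_line = G*b^2/2
b = 0.291 nm = 2.91e-10 m
E_line = 0.5 * 1.15152e+11 * (2.91e-10)^2 = 4.876e-09 J/m


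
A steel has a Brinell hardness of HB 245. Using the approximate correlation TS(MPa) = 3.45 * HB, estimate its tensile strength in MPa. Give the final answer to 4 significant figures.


TS (MPa) = 3.45 * HB
TS = 3.45 * 245
TS = 845.3 MPa


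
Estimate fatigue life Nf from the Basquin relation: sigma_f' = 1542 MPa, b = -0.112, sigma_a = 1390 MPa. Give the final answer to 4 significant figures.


sigma_a = sigma_f' * (2*Nf)^b
2*Nf = (sigma_a / sigma_f')^(1/b)
2*Nf = (1390 / 1542)^(1/-0.112)
2*Nf = 2.52585
Nf = 1.263 cycles


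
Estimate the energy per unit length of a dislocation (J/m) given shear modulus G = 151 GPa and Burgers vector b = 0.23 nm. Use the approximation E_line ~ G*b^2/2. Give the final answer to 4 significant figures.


E = G*b^2/2
b = 0.23 nm = 2.3e-10 m
G = 151 GPa = 1.51e+11 Pa
E = 0.5 * 1.51e+11 * (2.3e-10)^2
E = 3.994e-09 J/m


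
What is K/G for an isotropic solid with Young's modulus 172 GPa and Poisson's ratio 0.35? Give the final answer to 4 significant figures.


G = E / (2*(1+nu))
G = 172 / (2*(1+0.35)) = 63.7037 GPa
K = E / (3*(1-2*nu))
K = 172 / (3*(1-2*0.35)) = 191.111 GPa
K/G = 191.111 / 63.7037 = 3


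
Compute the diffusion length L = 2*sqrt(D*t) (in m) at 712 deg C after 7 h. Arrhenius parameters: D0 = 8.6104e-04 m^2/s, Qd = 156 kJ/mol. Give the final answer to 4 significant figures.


Step 1: D = D0 * exp(-Qd/(R*T))
T = 985.15 K
D = 8.6104e-04 * exp(-156e3 / (8.314 * 985.15)) = 4.60564e-12 m^2/s
Step 2: L = 2*sqrt(D*t)
t = 7 h = 25200 s
L = 2*sqrt(4.60564e-12 * 25200) = 6.814e-04 m


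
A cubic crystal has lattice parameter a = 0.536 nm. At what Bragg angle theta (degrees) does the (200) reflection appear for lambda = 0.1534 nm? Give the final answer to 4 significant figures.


d = a / sqrt(h^2+k^2+l^2)
d = 0.536 / sqrt(4) = 0.268 nm
lambda = 2*d*sin(theta)  =>  sin(theta) = lambda / (2*d)
sin(theta) = 0.1534 / (2 * 0.268) = 0.286194
theta = 16.63 deg


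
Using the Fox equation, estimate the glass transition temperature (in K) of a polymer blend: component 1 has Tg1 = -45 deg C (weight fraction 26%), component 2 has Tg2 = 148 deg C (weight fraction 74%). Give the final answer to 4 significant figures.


1/Tg = w1/Tg1 + w2/Tg2 (in Kelvin)
Tg1 = 228.15 K, Tg2 = 421.15 K
1/Tg = 0.26/228.15 + 0.74/421.15
Tg = 345.2 K


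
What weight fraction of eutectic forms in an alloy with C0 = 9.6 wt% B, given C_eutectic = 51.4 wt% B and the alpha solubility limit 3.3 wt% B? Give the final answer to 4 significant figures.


f_primary = (C_e - C0) / (C_e - C_alpha_max)
f_primary = (51.4 - 9.6) / (51.4 - 3.3)
f_primary = 0.869023
f_eutectic = 1 - 0.869023 = 0.131


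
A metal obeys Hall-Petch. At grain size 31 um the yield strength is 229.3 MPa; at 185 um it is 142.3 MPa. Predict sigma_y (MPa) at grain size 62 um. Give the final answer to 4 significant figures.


sigma_y = sigma0 + k / sqrt(d)
1/sqrt(d1) = 1/sqrt(3.1e-05) = 179.605;  1/sqrt(d2) = 73.5215
k = (sigma1 - sigma2) / (1/sqrt(d1) - 1/sqrt(d2)) = (229.3 - 142.3) / (179.605 - 73.5215) = 0.820106 MPa*m^0.5
sigma0 = sigma1 - k/sqrt(d1) = 229.3 - 0.820106*179.605 = 82.0046 MPa
sigma_y(d3) = 82.0046 + 0.820106 / sqrt(6.2e-05) = 186.2 MPa


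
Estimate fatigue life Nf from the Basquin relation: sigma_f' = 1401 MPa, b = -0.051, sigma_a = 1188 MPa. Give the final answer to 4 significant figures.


sigma_a = sigma_f' * (2*Nf)^b
2*Nf = (sigma_a / sigma_f')^(1/b)
2*Nf = (1188 / 1401)^(1/-0.051)
2*Nf = 25.3715
Nf = 12.69 cycles


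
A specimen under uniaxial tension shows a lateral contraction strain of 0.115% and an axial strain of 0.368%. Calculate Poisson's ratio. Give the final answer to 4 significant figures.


nu = -epsilon_lat / epsilon_axial
Lateral strain is contraction (negative), so using magnitudes:
nu = 0.115 / 0.368
nu = 0.3125


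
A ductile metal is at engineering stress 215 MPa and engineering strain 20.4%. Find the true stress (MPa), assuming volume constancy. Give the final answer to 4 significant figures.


sigma_true = sigma_eng * (1 + epsilon_eng)
sigma_true = 215 * (1 + 0.204)
sigma_true = 258.9 MPa


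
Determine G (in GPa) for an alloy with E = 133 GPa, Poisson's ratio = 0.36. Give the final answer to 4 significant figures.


G = E / (2*(1+nu))
G = 133 / (2*(1+0.36))
G = 48.9 GPa


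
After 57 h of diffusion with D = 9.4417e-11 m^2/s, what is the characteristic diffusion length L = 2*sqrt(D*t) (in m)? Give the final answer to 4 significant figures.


t = 57 hr = 205200 s
Diffusion length = 2*sqrt(D*t)
= 2*sqrt(9.4417e-11 * 205200)
= 8.803e-03 m


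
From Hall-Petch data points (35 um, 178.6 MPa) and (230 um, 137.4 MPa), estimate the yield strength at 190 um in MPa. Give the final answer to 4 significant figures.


sigma_y = sigma0 + k / sqrt(d)
1/sqrt(d1) = 1/sqrt(3.5e-05) = 169.031;  1/sqrt(d2) = 65.938
k = (sigma1 - sigma2) / (1/sqrt(d1) - 1/sqrt(d2)) = (178.6 - 137.4) / (169.031 - 65.938) = 0.39964 MPa*m^0.5
sigma0 = sigma1 - k/sqrt(d1) = 178.6 - 0.39964*169.031 = 111.049 MPa
sigma_y(d3) = 111.049 + 0.39964 / sqrt(1.9e-04) = 140 MPa


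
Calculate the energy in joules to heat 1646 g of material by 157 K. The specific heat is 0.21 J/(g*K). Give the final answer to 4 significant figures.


Q = m * cp * dT
Q = 1646 * 0.21 * 157
Q = 54270 J


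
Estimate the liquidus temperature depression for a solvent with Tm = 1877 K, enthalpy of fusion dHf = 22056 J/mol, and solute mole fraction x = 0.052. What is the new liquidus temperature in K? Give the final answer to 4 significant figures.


dT = R*Tm^2*x / dHf
dT = 8.314 * 1877^2 * 0.052 / 22056
dT = 69.0582 K
T_new = 1877 - 69.0582 = 1808 K


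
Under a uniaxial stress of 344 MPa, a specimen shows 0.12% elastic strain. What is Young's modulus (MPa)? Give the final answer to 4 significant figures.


E = sigma / epsilon
epsilon = 0.12% = 1.2e-03
E = 344 / 1.2e-03
E = 286700 MPa


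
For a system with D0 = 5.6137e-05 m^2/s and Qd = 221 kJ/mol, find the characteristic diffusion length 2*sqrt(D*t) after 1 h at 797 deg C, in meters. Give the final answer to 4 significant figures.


Step 1: D = D0 * exp(-Qd/(R*T))
T = 1070.15 K
D = 5.6137e-05 * exp(-221e3 / (8.314 * 1070.15)) = 9.15634e-16 m^2/s
Step 2: L = 2*sqrt(D*t)
t = 1 h = 3600 s
L = 2*sqrt(9.15634e-16 * 3600) = 3.631e-06 m


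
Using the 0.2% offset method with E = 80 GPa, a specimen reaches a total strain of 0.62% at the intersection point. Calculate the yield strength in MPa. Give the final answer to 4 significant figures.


Offset strain = 0.002
Elastic strain at yield = total_strain - offset = 6.2e-03 - 0.002 = 4.2e-03
sigma_y = E * elastic_strain = 80000 * 4.2e-03
sigma_y = 336 MPa


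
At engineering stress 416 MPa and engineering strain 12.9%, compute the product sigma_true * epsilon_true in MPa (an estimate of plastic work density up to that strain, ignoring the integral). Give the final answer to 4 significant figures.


sigma_true = sigma_eng * (1 + epsilon_eng)
sigma_true = 416 * (1 + 0.129) = 469.664 MPa
epsilon_true = ln(1 + epsilon_eng)
epsilon_true = ln(1 + 0.129) = 0.121332
sigma_true * epsilon_true = 469.664 * 0.121332 = 56.99 MPa


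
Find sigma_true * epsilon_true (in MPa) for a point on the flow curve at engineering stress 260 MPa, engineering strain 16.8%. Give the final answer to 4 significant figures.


sigma_true = sigma_eng * (1 + epsilon_eng)
sigma_true = 260 * (1 + 0.168) = 303.68 MPa
epsilon_true = ln(1 + epsilon_eng)
epsilon_true = ln(1 + 0.168) = 0.155293
sigma_true * epsilon_true = 303.68 * 0.155293 = 47.16 MPa


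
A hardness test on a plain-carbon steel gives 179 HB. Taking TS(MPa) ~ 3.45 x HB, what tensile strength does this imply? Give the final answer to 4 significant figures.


TS (MPa) = 3.45 * HB
TS = 3.45 * 179
TS = 617.6 MPa


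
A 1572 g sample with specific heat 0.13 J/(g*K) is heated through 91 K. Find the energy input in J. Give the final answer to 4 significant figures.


Q = m * cp * dT
Q = 1572 * 0.13 * 91
Q = 18600 J


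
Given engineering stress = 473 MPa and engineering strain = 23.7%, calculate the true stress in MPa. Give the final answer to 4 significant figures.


sigma_true = sigma_eng * (1 + epsilon_eng)
sigma_true = 473 * (1 + 0.237)
sigma_true = 585.1 MPa


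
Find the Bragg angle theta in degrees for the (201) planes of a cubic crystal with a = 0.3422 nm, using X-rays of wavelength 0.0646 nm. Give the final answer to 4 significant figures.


d = a / sqrt(h^2+k^2+l^2)
d = 0.3422 / sqrt(5) = 0.153036 nm
lambda = 2*d*sin(theta)  =>  sin(theta) = lambda / (2*d)
sin(theta) = 0.0646 / (2 * 0.153036) = 0.211061
theta = 12.18 deg


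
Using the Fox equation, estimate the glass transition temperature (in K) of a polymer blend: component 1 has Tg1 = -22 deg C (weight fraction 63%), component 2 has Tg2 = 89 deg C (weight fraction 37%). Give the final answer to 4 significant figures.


1/Tg = w1/Tg1 + w2/Tg2 (in Kelvin)
Tg1 = 251.15 K, Tg2 = 362.15 K
1/Tg = 0.63/251.15 + 0.37/362.15
Tg = 283.3 K


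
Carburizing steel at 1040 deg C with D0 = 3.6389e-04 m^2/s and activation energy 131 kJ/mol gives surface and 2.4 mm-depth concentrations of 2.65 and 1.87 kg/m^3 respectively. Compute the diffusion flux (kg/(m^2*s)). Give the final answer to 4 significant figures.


Step 1: D = D0 * exp(-Qd/(R*T))
T = 1040 + 273.15 = 1313.15 K
D = 3.6389e-04 * exp(-131e3 / (8.314 * 1313.15)) = 2.23794e-09 m^2/s
Step 2: J = D * (C1 - C2) / dx
J = 2.23794e-09 * (2.65 - 1.87) / 2.4e-03
J = 7.273e-07 kg/(m^2*s)


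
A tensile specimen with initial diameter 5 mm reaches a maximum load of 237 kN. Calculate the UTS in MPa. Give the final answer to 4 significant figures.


A0 = pi*(d/2)^2 = pi*(5/2)^2 = 19.635 mm^2
UTS = F_max / A0 = 237*1000 / 19.635
UTS = 12070 MPa


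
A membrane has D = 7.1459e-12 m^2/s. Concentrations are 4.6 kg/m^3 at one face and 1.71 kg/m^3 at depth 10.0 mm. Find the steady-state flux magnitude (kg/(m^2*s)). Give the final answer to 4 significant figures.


J = -D * (dC/dx) = D * (C1 - C2) / dx
J = 7.1459e-12 * (4.6 - 1.71) / 0.01
J = 2.065e-09 kg/(m^2*s)


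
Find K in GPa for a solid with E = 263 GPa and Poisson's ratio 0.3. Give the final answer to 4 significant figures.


K = E / (3*(1-2*nu))
K = 263 / (3*(1-2*0.3))
K = 219.2 GPa


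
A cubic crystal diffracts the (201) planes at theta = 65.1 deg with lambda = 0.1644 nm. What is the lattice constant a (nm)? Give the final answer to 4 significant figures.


d = lambda / (2*sin(theta))
d = 0.1644 / (2*sin(65.1 deg))
d = 0.090624 nm
a = d * sqrt(h^2+k^2+l^2) = 0.090624 * sqrt(5)
a = 0.2026 nm


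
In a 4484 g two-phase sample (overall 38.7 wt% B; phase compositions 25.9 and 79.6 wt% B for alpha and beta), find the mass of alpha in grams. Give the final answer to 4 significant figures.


f_alpha = (C_beta - C0) / (C_beta - C_alpha)
f_alpha = (79.6 - 38.7) / (79.6 - 25.9) = 0.761639
m_alpha = f_alpha * m_total = 0.761639 * 4484 = 3415 g


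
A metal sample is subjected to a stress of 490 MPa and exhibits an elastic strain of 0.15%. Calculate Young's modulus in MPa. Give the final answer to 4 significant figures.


E = sigma / epsilon
epsilon = 0.15% = 1.5e-03
E = 490 / 1.5e-03
E = 326700 MPa


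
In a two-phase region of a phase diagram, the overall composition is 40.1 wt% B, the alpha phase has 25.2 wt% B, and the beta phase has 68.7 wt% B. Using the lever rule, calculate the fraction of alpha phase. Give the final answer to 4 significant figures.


f_alpha = (C_beta - C0) / (C_beta - C_alpha)
f_alpha = (68.7 - 40.1) / (68.7 - 25.2)
f_alpha = 0.6575


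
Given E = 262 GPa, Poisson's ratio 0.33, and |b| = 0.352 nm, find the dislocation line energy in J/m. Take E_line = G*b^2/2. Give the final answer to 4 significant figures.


Step 1: G = E / (2*(1+nu))
G = 262 / (2*(1+0.33)) = 98.4962 GPa = 9.84962e+10 Pa
Step 2: E_line = G*b^2/2
b = 0.352 nm = 3.52e-10 m
E_line = 0.5 * 9.84962e+10 * (3.52e-10)^2 = 6.102e-09 J/m


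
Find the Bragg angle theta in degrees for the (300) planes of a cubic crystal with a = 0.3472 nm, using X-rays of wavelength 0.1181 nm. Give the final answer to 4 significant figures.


d = a / sqrt(h^2+k^2+l^2)
d = 0.3472 / sqrt(9) = 0.115733 nm
lambda = 2*d*sin(theta)  =>  sin(theta) = lambda / (2*d)
sin(theta) = 0.1181 / (2 * 0.115733) = 0.510225
theta = 30.68 deg


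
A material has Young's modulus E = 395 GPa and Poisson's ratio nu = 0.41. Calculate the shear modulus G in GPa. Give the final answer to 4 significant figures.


G = E / (2*(1+nu))
G = 395 / (2*(1+0.41))
G = 140.1 GPa


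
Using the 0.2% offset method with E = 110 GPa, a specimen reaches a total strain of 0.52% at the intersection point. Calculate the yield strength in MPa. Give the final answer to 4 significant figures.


Offset strain = 0.002
Elastic strain at yield = total_strain - offset = 5.2e-03 - 0.002 = 3.2e-03
sigma_y = E * elastic_strain = 110000 * 3.2e-03
sigma_y = 352 MPa


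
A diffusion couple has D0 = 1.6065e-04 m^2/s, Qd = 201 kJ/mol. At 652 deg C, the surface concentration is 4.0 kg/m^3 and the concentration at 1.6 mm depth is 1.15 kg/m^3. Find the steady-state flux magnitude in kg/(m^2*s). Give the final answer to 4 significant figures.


Step 1: D = D0 * exp(-Qd/(R*T))
T = 652 + 273.15 = 925.15 K
D = 1.6065e-04 * exp(-201e3 / (8.314 * 925.15)) = 7.19225e-16 m^2/s
Step 2: J = D * (C1 - C2) / dx
J = 7.19225e-16 * (4.0 - 1.15) / 1.6e-03
J = 1.281e-12 kg/(m^2*s)


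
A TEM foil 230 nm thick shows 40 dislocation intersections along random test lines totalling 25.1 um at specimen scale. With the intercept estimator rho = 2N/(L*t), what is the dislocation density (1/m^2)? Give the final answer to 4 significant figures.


rho = 2N / (L * t)
L = 25.1 um = 2.51e-05 m, t = 230 nm = 2.3e-07 m
rho = 2 * 40 / (2.51e-05 * 2.3e-07)
rho = 1.386e+13 1/m^2


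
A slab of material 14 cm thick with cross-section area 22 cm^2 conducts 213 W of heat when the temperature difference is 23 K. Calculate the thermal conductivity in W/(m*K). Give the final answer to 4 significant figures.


k = Q*L / (A*dT)
L = 0.14 m, A = 2.2e-03 m^2
k = 213 * 0.14 / (2.2e-03 * 23)
k = 589.3 W/(m*K)


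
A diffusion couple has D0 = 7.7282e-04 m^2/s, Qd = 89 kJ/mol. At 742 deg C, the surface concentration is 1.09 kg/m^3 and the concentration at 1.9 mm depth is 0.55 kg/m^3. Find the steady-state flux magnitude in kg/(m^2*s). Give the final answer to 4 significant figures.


Step 1: D = D0 * exp(-Qd/(R*T))
T = 742 + 273.15 = 1015.15 K
D = 7.7282e-04 * exp(-89e3 / (8.314 * 1015.15)) = 2.03427e-08 m^2/s
Step 2: J = D * (C1 - C2) / dx
J = 2.03427e-08 * (1.09 - 0.55) / 1.9e-03
J = 5.782e-06 kg/(m^2*s)


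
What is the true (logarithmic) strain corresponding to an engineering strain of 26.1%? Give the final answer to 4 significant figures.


epsilon_true = ln(1 + epsilon_eng)
epsilon_true = ln(1 + 0.261)
epsilon_true = 0.2319


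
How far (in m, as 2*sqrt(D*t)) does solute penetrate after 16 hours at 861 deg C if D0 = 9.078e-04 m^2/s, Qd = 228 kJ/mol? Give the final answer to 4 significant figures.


Step 1: D = D0 * exp(-Qd/(R*T))
T = 1134.15 K
D = 9.078e-04 * exp(-228e3 / (8.314 * 1134.15)) = 2.86284e-14 m^2/s
Step 2: L = 2*sqrt(D*t)
t = 16 h = 57600 s
L = 2*sqrt(2.86284e-14 * 57600) = 8.122e-05 m


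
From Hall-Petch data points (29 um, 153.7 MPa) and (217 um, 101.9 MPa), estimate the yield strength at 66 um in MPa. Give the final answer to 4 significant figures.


sigma_y = sigma0 + k / sqrt(d)
1/sqrt(d1) = 1/sqrt(2.9e-05) = 185.695;  1/sqrt(d2) = 67.8844
k = (sigma1 - sigma2) / (1/sqrt(d1) - 1/sqrt(d2)) = (153.7 - 101.9) / (185.695 - 67.8844) = 0.439688 MPa*m^0.5
sigma0 = sigma1 - k/sqrt(d1) = 153.7 - 0.439688*185.695 = 72.0521 MPa
sigma_y(d3) = 72.0521 + 0.439688 / sqrt(6.6e-05) = 126.2 MPa


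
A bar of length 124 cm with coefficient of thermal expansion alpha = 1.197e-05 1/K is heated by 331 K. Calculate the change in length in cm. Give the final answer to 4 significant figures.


dL = L0 * alpha * dT
dL = 124 * 1.197e-05 * 331
dL = 0.4913 cm


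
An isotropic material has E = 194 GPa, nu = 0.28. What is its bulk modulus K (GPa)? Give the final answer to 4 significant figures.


K = E / (3*(1-2*nu))
K = 194 / (3*(1-2*0.28))
K = 147 GPa


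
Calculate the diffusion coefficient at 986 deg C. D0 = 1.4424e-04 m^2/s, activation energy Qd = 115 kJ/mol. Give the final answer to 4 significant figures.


D = D0 * exp(-Qd / (R*T))
T = 1259.15 K
D = 1.4424e-04 * exp(-115e3 / (8.314 * 1259.15))
D = 2.445e-09 m^2/s


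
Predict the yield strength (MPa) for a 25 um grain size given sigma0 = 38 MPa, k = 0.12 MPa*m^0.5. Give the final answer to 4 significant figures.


sigma_y = sigma0 + k / sqrt(d)
d = 25 um = 2.5e-05 m
sigma_y = 38 + 0.12 / sqrt(2.5e-05)
sigma_y = 62 MPa


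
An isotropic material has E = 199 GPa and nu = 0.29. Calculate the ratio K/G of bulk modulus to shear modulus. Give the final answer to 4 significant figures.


G = E / (2*(1+nu))
G = 199 / (2*(1+0.29)) = 77.1318 GPa
K = E / (3*(1-2*nu))
K = 199 / (3*(1-2*0.29)) = 157.937 GPa
K/G = 157.937 / 77.1318 = 2.048


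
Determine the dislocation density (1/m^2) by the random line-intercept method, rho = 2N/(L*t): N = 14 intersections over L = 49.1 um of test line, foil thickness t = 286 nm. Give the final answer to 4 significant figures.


rho = 2N / (L * t)
L = 49.1 um = 4.91e-05 m, t = 286 nm = 2.86e-07 m
rho = 2 * 14 / (4.91e-05 * 2.86e-07)
rho = 1.994e+12 1/m^2


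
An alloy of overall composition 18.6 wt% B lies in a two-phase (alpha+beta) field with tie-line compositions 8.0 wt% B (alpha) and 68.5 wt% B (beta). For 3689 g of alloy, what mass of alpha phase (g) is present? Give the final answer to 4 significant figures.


f_alpha = (C_beta - C0) / (C_beta - C_alpha)
f_alpha = (68.5 - 18.6) / (68.5 - 8.0) = 0.824793
m_alpha = f_alpha * m_total = 0.824793 * 3689 = 3043 g


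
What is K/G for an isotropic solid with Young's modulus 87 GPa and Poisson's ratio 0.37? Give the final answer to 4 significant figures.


G = E / (2*(1+nu))
G = 87 / (2*(1+0.37)) = 31.7518 GPa
K = E / (3*(1-2*nu))
K = 87 / (3*(1-2*0.37)) = 111.538 GPa
K/G = 111.538 / 31.7518 = 3.513


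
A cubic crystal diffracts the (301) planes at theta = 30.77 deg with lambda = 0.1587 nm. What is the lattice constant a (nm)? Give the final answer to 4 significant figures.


d = lambda / (2*sin(theta))
d = 0.1587 / (2*sin(30.77 deg))
d = 0.155104 nm
a = d * sqrt(h^2+k^2+l^2) = 0.155104 * sqrt(10)
a = 0.4905 nm


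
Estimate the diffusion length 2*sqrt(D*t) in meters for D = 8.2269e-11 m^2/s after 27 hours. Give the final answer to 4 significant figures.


t = 27 hr = 97200 s
Diffusion length = 2*sqrt(D*t)
= 2*sqrt(8.2269e-11 * 97200)
= 5.656e-03 m


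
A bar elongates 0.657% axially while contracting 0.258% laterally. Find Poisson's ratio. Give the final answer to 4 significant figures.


nu = -epsilon_lat / epsilon_axial
Lateral strain is contraction (negative), so using magnitudes:
nu = 0.258 / 0.657
nu = 0.3927


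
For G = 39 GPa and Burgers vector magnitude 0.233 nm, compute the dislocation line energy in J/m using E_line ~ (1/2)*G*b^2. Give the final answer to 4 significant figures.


E = G*b^2/2
b = 0.233 nm = 2.33e-10 m
G = 39 GPa = 3.9e+10 Pa
E = 0.5 * 3.9e+10 * (2.33e-10)^2
E = 1.059e-09 J/m


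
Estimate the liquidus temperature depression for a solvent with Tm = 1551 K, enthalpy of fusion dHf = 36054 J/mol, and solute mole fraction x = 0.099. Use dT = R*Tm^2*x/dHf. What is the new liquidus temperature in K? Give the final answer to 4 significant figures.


dT = R*Tm^2*x / dHf
dT = 8.314 * 1551^2 * 0.099 / 36054
dT = 54.9181 K
T_new = 1551 - 54.9181 = 1496 K


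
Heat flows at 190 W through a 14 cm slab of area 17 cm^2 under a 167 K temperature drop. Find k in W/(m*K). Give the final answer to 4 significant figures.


k = Q*L / (A*dT)
L = 0.14 m, A = 1.7e-03 m^2
k = 190 * 0.14 / (1.7e-03 * 167)
k = 93.69 W/(m*K)


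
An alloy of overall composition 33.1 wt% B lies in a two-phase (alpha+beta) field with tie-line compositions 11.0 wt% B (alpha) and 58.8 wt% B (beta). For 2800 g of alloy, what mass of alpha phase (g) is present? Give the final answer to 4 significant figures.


f_alpha = (C_beta - C0) / (C_beta - C_alpha)
f_alpha = (58.8 - 33.1) / (58.8 - 11.0) = 0.537657
m_alpha = f_alpha * m_total = 0.537657 * 2800 = 1505 g


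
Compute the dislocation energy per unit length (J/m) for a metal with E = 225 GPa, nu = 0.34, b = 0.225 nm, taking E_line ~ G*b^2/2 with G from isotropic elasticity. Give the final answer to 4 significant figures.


Step 1: G = E / (2*(1+nu))
G = 225 / (2*(1+0.34)) = 83.9552 GPa = 8.39552e+10 Pa
Step 2: E_line = G*b^2/2
b = 0.225 nm = 2.25e-10 m
E_line = 0.5 * 8.39552e+10 * (2.25e-10)^2 = 2.125e-09 J/m


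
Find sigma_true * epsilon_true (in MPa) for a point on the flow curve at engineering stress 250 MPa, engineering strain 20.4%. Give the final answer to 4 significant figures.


sigma_true = sigma_eng * (1 + epsilon_eng)
sigma_true = 250 * (1 + 0.204) = 301 MPa
epsilon_true = ln(1 + epsilon_eng)
epsilon_true = ln(1 + 0.204) = 0.185649
sigma_true * epsilon_true = 301 * 0.185649 = 55.88 MPa


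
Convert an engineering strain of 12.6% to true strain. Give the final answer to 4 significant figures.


epsilon_true = ln(1 + epsilon_eng)
epsilon_true = ln(1 + 0.126)
epsilon_true = 0.1187


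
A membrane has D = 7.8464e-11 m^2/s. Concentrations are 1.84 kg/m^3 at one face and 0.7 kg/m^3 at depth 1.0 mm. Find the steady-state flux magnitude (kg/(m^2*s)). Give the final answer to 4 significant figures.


J = -D * (dC/dx) = D * (C1 - C2) / dx
J = 7.8464e-11 * (1.84 - 0.7) / 1e-03
J = 8.945e-08 kg/(m^2*s)


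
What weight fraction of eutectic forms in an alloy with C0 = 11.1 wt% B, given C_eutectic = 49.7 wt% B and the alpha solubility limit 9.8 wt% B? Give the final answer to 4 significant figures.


f_primary = (C_e - C0) / (C_e - C_alpha_max)
f_primary = (49.7 - 11.1) / (49.7 - 9.8)
f_primary = 0.967419
f_eutectic = 1 - 0.967419 = 0.03258


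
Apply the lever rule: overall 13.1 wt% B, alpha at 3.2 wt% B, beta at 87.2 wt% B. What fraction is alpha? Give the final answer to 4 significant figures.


f_alpha = (C_beta - C0) / (C_beta - C_alpha)
f_alpha = (87.2 - 13.1) / (87.2 - 3.2)
f_alpha = 0.8821


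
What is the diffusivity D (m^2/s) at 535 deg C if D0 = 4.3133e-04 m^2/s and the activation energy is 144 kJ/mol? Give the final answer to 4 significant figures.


D = D0 * exp(-Qd / (R*T))
T = 808.15 K
D = 4.3133e-04 * exp(-144e3 / (8.314 * 808.15))
D = 2.124e-13 m^2/s


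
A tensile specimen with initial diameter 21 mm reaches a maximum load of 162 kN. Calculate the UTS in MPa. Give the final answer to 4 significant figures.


A0 = pi*(d/2)^2 = pi*(21/2)^2 = 346.361 mm^2
UTS = F_max / A0 = 162*1000 / 346.361
UTS = 467.7 MPa


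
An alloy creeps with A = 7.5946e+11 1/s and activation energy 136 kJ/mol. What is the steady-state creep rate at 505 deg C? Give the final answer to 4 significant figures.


rate = A * exp(-Q / (R*T))
T = 505 + 273.15 = 778.15 K
rate = 7.5946e+11 * exp(-136e3 / (8.314 * 778.15))
rate = 563.6 1/s


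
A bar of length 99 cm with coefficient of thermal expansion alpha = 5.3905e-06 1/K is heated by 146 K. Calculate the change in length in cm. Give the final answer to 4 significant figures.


dL = L0 * alpha * dT
dL = 99 * 5.3905e-06 * 146
dL = 0.07791 cm


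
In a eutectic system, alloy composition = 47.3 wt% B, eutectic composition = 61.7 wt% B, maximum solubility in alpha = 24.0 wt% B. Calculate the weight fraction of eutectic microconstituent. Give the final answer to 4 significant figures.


f_primary = (C_e - C0) / (C_e - C_alpha_max)
f_primary = (61.7 - 47.3) / (61.7 - 24.0)
f_primary = 0.381963
f_eutectic = 1 - 0.381963 = 0.618


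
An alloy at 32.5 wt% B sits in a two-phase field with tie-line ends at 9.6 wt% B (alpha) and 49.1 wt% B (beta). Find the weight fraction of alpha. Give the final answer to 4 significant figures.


f_alpha = (C_beta - C0) / (C_beta - C_alpha)
f_alpha = (49.1 - 32.5) / (49.1 - 9.6)
f_alpha = 0.4203


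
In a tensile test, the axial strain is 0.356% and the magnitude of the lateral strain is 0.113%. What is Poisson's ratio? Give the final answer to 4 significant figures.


nu = -epsilon_lat / epsilon_axial
Lateral strain is contraction (negative), so using magnitudes:
nu = 0.113 / 0.356
nu = 0.3174


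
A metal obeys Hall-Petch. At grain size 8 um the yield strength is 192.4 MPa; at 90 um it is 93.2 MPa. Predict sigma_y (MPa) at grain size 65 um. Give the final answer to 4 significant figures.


sigma_y = sigma0 + k / sqrt(d)
1/sqrt(d1) = 1/sqrt(8e-06) = 353.553;  1/sqrt(d2) = 105.409
k = (sigma1 - sigma2) / (1/sqrt(d1) - 1/sqrt(d2)) = (192.4 - 93.2) / (353.553 - 105.409) = 0.399768 MPa*m^0.5
sigma0 = sigma1 - k/sqrt(d1) = 192.4 - 0.399768*353.553 = 51.0608 MPa
sigma_y(d3) = 51.0608 + 0.399768 / sqrt(6.5e-05) = 100.6 MPa


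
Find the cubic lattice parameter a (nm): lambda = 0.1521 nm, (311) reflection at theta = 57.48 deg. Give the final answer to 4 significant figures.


d = lambda / (2*sin(theta))
d = 0.1521 / (2*sin(57.48 deg))
d = 0.0901917 nm
a = d * sqrt(h^2+k^2+l^2) = 0.0901917 * sqrt(11)
a = 0.2991 nm


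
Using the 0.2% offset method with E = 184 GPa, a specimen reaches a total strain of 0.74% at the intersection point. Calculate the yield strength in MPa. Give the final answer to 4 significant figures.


Offset strain = 0.002
Elastic strain at yield = total_strain - offset = 7.4e-03 - 0.002 = 5.4e-03
sigma_y = E * elastic_strain = 184000 * 5.4e-03
sigma_y = 993.6 MPa


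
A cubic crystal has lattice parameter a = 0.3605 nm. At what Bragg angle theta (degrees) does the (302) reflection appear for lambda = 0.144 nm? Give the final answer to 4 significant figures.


d = a / sqrt(h^2+k^2+l^2)
d = 0.3605 / sqrt(13) = 0.0999847 nm
lambda = 2*d*sin(theta)  =>  sin(theta) = lambda / (2*d)
sin(theta) = 0.144 / (2 * 0.0999847) = 0.72011
theta = 46.06 deg


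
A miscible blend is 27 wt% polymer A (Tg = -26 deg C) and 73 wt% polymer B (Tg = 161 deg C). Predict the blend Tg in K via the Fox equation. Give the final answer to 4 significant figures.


1/Tg = w1/Tg1 + w2/Tg2 (in Kelvin)
Tg1 = 247.15 K, Tg2 = 434.15 K
1/Tg = 0.27/247.15 + 0.73/434.15
Tg = 360.5 K


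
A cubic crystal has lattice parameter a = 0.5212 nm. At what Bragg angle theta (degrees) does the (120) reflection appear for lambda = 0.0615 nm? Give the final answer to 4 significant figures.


d = a / sqrt(h^2+k^2+l^2)
d = 0.5212 / sqrt(5) = 0.233088 nm
lambda = 2*d*sin(theta)  =>  sin(theta) = lambda / (2*d)
sin(theta) = 0.0615 / (2 * 0.233088) = 0.131925
theta = 7.581 deg


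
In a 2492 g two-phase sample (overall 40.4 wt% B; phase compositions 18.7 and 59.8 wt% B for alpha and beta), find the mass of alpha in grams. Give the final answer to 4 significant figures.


f_alpha = (C_beta - C0) / (C_beta - C_alpha)
f_alpha = (59.8 - 40.4) / (59.8 - 18.7) = 0.472019
m_alpha = f_alpha * m_total = 0.472019 * 2492 = 1176 g


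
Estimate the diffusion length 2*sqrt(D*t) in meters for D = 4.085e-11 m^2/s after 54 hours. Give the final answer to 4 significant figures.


t = 54 hr = 194400 s
Diffusion length = 2*sqrt(D*t)
= 2*sqrt(4.085e-11 * 194400)
= 5.636e-03 m


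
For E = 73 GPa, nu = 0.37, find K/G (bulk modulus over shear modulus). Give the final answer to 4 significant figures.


G = E / (2*(1+nu))
G = 73 / (2*(1+0.37)) = 26.6423 GPa
K = E / (3*(1-2*nu))
K = 73 / (3*(1-2*0.37)) = 93.5897 GPa
K/G = 93.5897 / 26.6423 = 3.513


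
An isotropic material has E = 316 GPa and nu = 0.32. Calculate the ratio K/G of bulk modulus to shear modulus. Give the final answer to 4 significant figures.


G = E / (2*(1+nu))
G = 316 / (2*(1+0.32)) = 119.697 GPa
K = E / (3*(1-2*nu))
K = 316 / (3*(1-2*0.32)) = 292.593 GPa
K/G = 292.593 / 119.697 = 2.444


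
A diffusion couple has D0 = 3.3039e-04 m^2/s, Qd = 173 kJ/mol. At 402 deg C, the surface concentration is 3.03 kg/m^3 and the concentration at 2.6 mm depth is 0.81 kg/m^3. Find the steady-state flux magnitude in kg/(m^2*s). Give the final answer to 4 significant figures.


Step 1: D = D0 * exp(-Qd/(R*T))
T = 402 + 273.15 = 675.15 K
D = 3.3039e-04 * exp(-173e3 / (8.314 * 675.15)) = 1.36136e-17 m^2/s
Step 2: J = D * (C1 - C2) / dx
J = 1.36136e-17 * (3.03 - 0.81) / 2.6e-03
J = 1.162e-14 kg/(m^2*s)


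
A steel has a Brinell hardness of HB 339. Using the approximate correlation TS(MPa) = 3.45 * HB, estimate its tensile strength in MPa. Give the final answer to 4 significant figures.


TS (MPa) = 3.45 * HB
TS = 3.45 * 339
TS = 1170 MPa


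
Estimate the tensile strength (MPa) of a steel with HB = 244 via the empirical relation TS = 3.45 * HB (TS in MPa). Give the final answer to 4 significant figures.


TS (MPa) = 3.45 * HB
TS = 3.45 * 244
TS = 841.8 MPa


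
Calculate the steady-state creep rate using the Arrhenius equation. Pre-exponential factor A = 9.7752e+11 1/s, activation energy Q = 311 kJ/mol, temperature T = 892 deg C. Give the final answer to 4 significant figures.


rate = A * exp(-Q / (R*T))
T = 892 + 273.15 = 1165.15 K
rate = 9.7752e+11 * exp(-311e3 / (8.314 * 1165.15))
rate = 0.01115 1/s


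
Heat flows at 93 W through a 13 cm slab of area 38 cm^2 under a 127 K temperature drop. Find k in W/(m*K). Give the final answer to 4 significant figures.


k = Q*L / (A*dT)
L = 0.13 m, A = 3.8e-03 m^2
k = 93 * 0.13 / (3.8e-03 * 127)
k = 25.05 W/(m*K)


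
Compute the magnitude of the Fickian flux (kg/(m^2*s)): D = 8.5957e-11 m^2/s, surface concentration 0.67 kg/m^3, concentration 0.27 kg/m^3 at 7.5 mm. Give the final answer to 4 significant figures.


J = -D * (dC/dx) = D * (C1 - C2) / dx
J = 8.5957e-11 * (0.67 - 0.27) / 7.5e-03
J = 4.584e-09 kg/(m^2*s)


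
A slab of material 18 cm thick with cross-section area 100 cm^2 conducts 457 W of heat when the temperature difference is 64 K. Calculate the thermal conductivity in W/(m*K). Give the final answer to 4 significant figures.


k = Q*L / (A*dT)
L = 0.18 m, A = 0.01 m^2
k = 457 * 0.18 / (0.01 * 64)
k = 128.5 W/(m*K)


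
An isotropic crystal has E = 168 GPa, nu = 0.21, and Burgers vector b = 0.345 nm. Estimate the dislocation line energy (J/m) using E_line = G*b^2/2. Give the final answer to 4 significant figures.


Step 1: G = E / (2*(1+nu))
G = 168 / (2*(1+0.21)) = 69.4215 GPa = 6.94215e+10 Pa
Step 2: E_line = G*b^2/2
b = 0.345 nm = 3.45e-10 m
E_line = 0.5 * 6.94215e+10 * (3.45e-10)^2 = 4.131e-09 J/m


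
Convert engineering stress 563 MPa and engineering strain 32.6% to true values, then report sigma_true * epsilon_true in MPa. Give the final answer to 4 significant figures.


sigma_true = sigma_eng * (1 + epsilon_eng)
sigma_true = 563 * (1 + 0.326) = 746.538 MPa
epsilon_true = ln(1 + epsilon_eng)
epsilon_true = ln(1 + 0.326) = 0.282167
sigma_true * epsilon_true = 746.538 * 0.282167 = 210.6 MPa


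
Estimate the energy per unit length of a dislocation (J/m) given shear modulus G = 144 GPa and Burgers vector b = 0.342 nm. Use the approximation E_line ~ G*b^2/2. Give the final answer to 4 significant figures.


E = G*b^2/2
b = 0.342 nm = 3.42e-10 m
G = 144 GPa = 1.44e+11 Pa
E = 0.5 * 1.44e+11 * (3.42e-10)^2
E = 8.421e-09 J/m


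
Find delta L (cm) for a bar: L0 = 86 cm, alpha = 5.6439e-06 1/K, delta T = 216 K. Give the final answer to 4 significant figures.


dL = L0 * alpha * dT
dL = 86 * 5.6439e-06 * 216
dL = 0.1048 cm


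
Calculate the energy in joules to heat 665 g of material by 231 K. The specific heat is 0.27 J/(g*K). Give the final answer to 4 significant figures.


Q = m * cp * dT
Q = 665 * 0.27 * 231
Q = 41480 J


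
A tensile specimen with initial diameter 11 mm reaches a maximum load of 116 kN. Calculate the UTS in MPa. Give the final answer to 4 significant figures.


A0 = pi*(d/2)^2 = pi*(11/2)^2 = 95.0332 mm^2
UTS = F_max / A0 = 116*1000 / 95.0332
UTS = 1221 MPa


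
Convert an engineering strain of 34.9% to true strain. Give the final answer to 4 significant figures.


epsilon_true = ln(1 + epsilon_eng)
epsilon_true = ln(1 + 0.349)
epsilon_true = 0.2994


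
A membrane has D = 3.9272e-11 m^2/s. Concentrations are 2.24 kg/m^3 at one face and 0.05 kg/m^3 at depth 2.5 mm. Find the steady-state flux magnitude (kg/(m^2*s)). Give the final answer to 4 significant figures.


J = -D * (dC/dx) = D * (C1 - C2) / dx
J = 3.9272e-11 * (2.24 - 0.05) / 2.5e-03
J = 3.44e-08 kg/(m^2*s)


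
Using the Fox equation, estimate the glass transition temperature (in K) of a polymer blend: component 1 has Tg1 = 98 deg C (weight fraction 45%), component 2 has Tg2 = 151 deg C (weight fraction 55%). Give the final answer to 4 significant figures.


1/Tg = w1/Tg1 + w2/Tg2 (in Kelvin)
Tg1 = 371.15 K, Tg2 = 424.15 K
1/Tg = 0.45/371.15 + 0.55/424.15
Tg = 398.5 K


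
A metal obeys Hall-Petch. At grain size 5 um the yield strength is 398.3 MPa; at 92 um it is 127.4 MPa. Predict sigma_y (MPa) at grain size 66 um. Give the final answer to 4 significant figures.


sigma_y = sigma0 + k / sqrt(d)
1/sqrt(d1) = 1/sqrt(5e-06) = 447.214;  1/sqrt(d2) = 104.257
k = (sigma1 - sigma2) / (1/sqrt(d1) - 1/sqrt(d2)) = (398.3 - 127.4) / (447.214 - 104.257) = 0.789896 MPa*m^0.5
sigma0 = sigma1 - k/sqrt(d1) = 398.3 - 0.789896*447.214 = 45.0476 MPa
sigma_y(d3) = 45.0476 + 0.789896 / sqrt(6.6e-05) = 142.3 MPa


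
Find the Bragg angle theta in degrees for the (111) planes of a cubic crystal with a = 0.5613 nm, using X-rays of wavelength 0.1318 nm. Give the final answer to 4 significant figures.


d = a / sqrt(h^2+k^2+l^2)
d = 0.5613 / sqrt(3) = 0.324067 nm
lambda = 2*d*sin(theta)  =>  sin(theta) = lambda / (2*d)
sin(theta) = 0.1318 / (2 * 0.324067) = 0.203353
theta = 11.73 deg


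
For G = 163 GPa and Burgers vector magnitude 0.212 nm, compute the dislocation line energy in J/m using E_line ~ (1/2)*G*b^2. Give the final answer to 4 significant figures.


E = G*b^2/2
b = 0.212 nm = 2.12e-10 m
G = 163 GPa = 1.63e+11 Pa
E = 0.5 * 1.63e+11 * (2.12e-10)^2
E = 3.663e-09 J/m


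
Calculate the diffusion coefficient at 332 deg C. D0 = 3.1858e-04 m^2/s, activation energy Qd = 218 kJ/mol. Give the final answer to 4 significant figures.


D = D0 * exp(-Qd / (R*T))
T = 605.15 K
D = 3.1858e-04 * exp(-218e3 / (8.314 * 605.15))
D = 4.847e-23 m^2/s


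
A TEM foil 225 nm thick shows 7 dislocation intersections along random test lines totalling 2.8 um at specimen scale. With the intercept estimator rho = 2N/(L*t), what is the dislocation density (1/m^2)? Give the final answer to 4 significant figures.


rho = 2N / (L * t)
L = 2.8 um = 2.8e-06 m, t = 225 nm = 2.25e-07 m
rho = 2 * 7 / (2.8e-06 * 2.25e-07)
rho = 2.222e+13 1/m^2


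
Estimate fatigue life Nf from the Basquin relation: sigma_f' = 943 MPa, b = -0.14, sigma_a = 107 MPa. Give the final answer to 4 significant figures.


sigma_a = sigma_f' * (2*Nf)^b
2*Nf = (sigma_a / sigma_f')^(1/b)
2*Nf = (107 / 943)^(1/-0.14)
2*Nf = 5.63526e+06
Nf = 2.818e+06 cycles


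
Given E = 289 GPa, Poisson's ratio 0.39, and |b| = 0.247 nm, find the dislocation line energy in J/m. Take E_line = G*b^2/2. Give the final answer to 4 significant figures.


Step 1: G = E / (2*(1+nu))
G = 289 / (2*(1+0.39)) = 103.957 GPa = 1.03957e+11 Pa
Step 2: E_line = G*b^2/2
b = 0.247 nm = 2.47e-10 m
E_line = 0.5 * 1.03957e+11 * (2.47e-10)^2 = 3.171e-09 J/m


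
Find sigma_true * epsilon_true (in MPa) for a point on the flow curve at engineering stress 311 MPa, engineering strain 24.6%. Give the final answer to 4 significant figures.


sigma_true = sigma_eng * (1 + epsilon_eng)
sigma_true = 311 * (1 + 0.246) = 387.506 MPa
epsilon_true = ln(1 + epsilon_eng)
epsilon_true = ln(1 + 0.246) = 0.219938
sigma_true * epsilon_true = 387.506 * 0.219938 = 85.23 MPa


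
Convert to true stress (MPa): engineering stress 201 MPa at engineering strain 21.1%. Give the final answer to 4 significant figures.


sigma_true = sigma_eng * (1 + epsilon_eng)
sigma_true = 201 * (1 + 0.211)
sigma_true = 243.4 MPa


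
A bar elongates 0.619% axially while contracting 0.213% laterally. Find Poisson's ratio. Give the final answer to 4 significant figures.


nu = -epsilon_lat / epsilon_axial
Lateral strain is contraction (negative), so using magnitudes:
nu = 0.213 / 0.619
nu = 0.3441


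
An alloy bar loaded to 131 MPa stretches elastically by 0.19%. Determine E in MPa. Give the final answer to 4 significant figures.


E = sigma / epsilon
epsilon = 0.19% = 1.9e-03
E = 131 / 1.9e-03
E = 68950 MPa


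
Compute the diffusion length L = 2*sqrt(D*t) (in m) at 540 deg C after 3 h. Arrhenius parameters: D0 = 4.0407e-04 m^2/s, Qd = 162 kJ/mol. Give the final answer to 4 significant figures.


Step 1: D = D0 * exp(-Qd/(R*T))
T = 813.15 K
D = 4.0407e-04 * exp(-162e3 / (8.314 * 813.15)) = 1.58352e-14 m^2/s
Step 2: L = 2*sqrt(D*t)
t = 3 h = 10800 s
L = 2*sqrt(1.58352e-14 * 10800) = 2.615e-05 m


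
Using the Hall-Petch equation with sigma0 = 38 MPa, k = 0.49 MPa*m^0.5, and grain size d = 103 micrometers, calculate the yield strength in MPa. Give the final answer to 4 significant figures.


sigma_y = sigma0 + k / sqrt(d)
d = 103 um = 1.03e-04 m
sigma_y = 38 + 0.49 / sqrt(1.03e-04)
sigma_y = 86.28 MPa


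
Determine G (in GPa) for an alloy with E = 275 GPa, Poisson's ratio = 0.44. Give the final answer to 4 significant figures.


G = E / (2*(1+nu))
G = 275 / (2*(1+0.44))
G = 95.49 GPa
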